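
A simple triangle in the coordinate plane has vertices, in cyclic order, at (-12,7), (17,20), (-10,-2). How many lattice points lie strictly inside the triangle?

143

Using the shoelace formula, 2A = |((-12)·20 − 17·7) + (17·(-2) − (-10)·20) + ((-10)·7 − (-12)·(-2))| = 287, so the area is 143.5.
Along each edge there are gcd(|Δx|,|Δy|)+1 lattice points, so counting each shared vertex once the boundary has gcd(29,13) + gcd(27,22) + gcd(2,9) = 1+1+1 = 3.
By Pick's theorem A = I + B/2 − 1, so I = 143.5 − 3/2 + 1 = 143.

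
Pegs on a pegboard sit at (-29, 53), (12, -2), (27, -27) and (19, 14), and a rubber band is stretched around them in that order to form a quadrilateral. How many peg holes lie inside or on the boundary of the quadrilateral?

734

By the shoelace formula, twice the signed area is |((-29)·(-2) − 12·53) + (12·(-27) − 27·(-2)) + (27·14 − 19·(-27)) + (19·53 − (-29)·14)| = 1456, so the area is 728.
Along each edge there are gcd(|Δx|,|Δy|)+1 lattice points, so counting each shared vertex once the boundary has gcd(41,55) + gcd(15,25) + gcd(8,41) + gcd(48,39) = 1+5+1+3 = 10.
Pick's theorem gives I = A − B/2 + 1 = 728 − 10/2 + 1 = 724, so the closed region contains I + B = 724 + 10 = 734 lattice points.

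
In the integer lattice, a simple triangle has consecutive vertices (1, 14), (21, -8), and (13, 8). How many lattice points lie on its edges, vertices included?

16

The number of boundary lattice points is Σ gcd(|Δx|,|Δy|) = gcd(20,22) + gcd(8,16) + gcd(12,6) = 2+8+6 = 16.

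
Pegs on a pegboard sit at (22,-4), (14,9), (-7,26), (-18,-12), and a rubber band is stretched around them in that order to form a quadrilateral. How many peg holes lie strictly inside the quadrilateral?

780

By the shoelace formula, twice the signed area is |[22·9 − 14·(-4)] + [14·26 − (-7)·9] + [(-7)·(-12) − (-18)·26] + [(-18)·(-4) − 22·(-12)]| = 1569, so the area is 784.5.
Summing gcd(|Δx|,|Δy|) over the edges gives the boundary count: gcd(8,13) + gcd(21,17) + gcd(11,38) + gcd(40,8) = 1+1+1+8 = 11.
Pick's theorem gives I = A − B/2 + 1 = 784.5 − 11/2 + 1 = 780.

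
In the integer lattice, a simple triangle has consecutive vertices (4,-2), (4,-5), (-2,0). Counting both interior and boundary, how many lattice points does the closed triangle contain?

13

Using the shoelace formula, 2A = |[4·(-5) − 4·(-2)] + [4·0 − (-2)·(-5)] + [(-2)·(-2) − 4·0]| = 18, so the area is 9.
Along each edge there are gcd(|Δx|,|Δy|)+1 lattice points, so counting each shared vertex once the boundary has gcd(0,3) + gcd(6,5) + gcd(6,2) = 3+1+2 = 6.
Pick's theorem gives I = A − B/2 + 1 = 9 − 6/2 + 1 = 7, so the closed region contains I + B = 7 + 6 = 13 lattice points.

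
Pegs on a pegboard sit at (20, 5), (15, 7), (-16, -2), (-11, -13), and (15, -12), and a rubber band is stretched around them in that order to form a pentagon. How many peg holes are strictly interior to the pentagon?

486

By the shoelace formula, twice the signed area is |[20·7 − 15·5] + [15·(-2) − (-16)·7] + [(-16)·(-13) − (-11)·(-2)] + [(-11)·(-12) − 15·(-13)] + [15·5 − 20·(-12)]| = 975, so the area is 975/2.
Along each edge there are gcd(|Δx|,|Δy|)+1 lattice points, so counting each shared vertex once the boundary has gcd(5,2) + gcd(31,9) + gcd(5,11) + gcd(26,1) + gcd(5,17) = 1+1+1+1+1 = 5.
Pick's theorem gives I = A − B/2 + 1 = 975/2 − 5/2 + 1 = 486.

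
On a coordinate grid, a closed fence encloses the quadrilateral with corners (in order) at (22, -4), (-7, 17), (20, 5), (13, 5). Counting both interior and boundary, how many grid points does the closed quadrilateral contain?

Using the shoelace formula, 2A = |(22·17 − (-7)·(-4)) + ((-7)·5 − 20·17) + (20·5 − 13·5) + (13·(-4) − 22·5)| = 156, so the area is 78.
The number of boundary lattice points is Σ gcd(|Δx|,|Δy|) = gcd(29,21) + gcd(27,12) + gcd(7,0) + gcd(9,9) = 1+3+7+9 = 20.
Pick's theorem gives I = A − B/2 + 1 = 78 − 20/2 + 1 = 69, so the closed region contains I + B = 69 + 20 = 89 lattice points.

89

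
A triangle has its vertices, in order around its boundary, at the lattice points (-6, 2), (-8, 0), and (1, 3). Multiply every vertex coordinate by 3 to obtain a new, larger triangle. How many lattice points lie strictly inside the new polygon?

By the shoelace formula, twice the signed area is |[(-6)·0 − (-8)·2] + [(-8)·3 − 1·0] + [1·2 − (-6)·3]| = 12, so the area is 6.
Summing gcd(|Δx|,|Δy|) over the edges gives the boundary count: gcd(2,2) + gcd(9,3) + gcd(7,1) = 2+3+1 = 6.
Scaling by 3 multiplies the area by 3² = 9 (so the new area is 54) and multiplies the boundary lattice-point count by 3, giving 18.
By Pick's theorem, the interior count of the dilated polygon is 54 − 18/2 + 1 = 46.

46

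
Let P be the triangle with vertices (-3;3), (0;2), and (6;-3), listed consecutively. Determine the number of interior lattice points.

3

By the shoelace formula, twice the signed area is |[(-3)·2 − 0·3] + [0·(-3) − 6·2] + [6·3 − (-3)·(-3)]| = 9, so the area is 9/2.
The number of boundary lattice points is Σ gcd(|Δx|,|Δy|) = gcd(3,1) + gcd(6,5) + gcd(9,6) = 1+1+3 = 5.
By Pick's theorem A = I + B/2 − 1, so I = 9/2 − 5/2 + 1 = 3.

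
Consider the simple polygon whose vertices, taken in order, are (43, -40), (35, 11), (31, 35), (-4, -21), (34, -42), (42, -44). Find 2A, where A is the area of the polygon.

The shoelace formula gives twice the area as |(43·11 − 35·(-40)) + (35·35 − 31·11) + (31·(-21) − (-4)·35) + ((-4)·(-42) − 34·(-21)) + (34·(-44) − 42·(-42)) + (42·(-40) − 43·(-44))| = 3608, so the area is 1804.

3608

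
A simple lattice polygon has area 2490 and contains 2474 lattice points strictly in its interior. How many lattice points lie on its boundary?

Pick's theorem gives A = I + B/2 − 1, so B = 2(A − I + 1) = 2(2490 − 2474 + 1) = 34.

34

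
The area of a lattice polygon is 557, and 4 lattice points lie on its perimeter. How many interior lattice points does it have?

556

Pick's theorem A = I + B/2 − 1 rearranges to I = A − B/2 + 1 = 557 − 4/2 + 1 = 556.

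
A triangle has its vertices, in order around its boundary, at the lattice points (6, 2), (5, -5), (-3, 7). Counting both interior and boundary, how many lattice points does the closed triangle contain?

38

By the shoelace formula, twice the signed area is |(6·(-5) − 5·2) + (5·7 − (-3)·(-5)) + ((-3)·2 − 6·7)| = 68, so the area is 34.
Along each edge there are gcd(|Δx|,|Δy|)+1 lattice points, so counting each shared vertex once the boundary has gcd(1,7) + gcd(8,12) + gcd(9,5) = 1+4+1 = 6.
Pick's theorem gives I = A − B/2 + 1 = 34 − 6/2 + 1 = 32, so the closed region contains I + B = 32 + 6 = 38 lattice points.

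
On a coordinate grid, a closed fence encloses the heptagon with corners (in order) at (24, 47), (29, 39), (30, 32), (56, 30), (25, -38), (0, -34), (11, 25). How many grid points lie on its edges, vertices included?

The number of boundary lattice points is Σ gcd(|Δx|,|Δy|) = gcd(5,8) + gcd(1,7) + gcd(26,2) + gcd(31,68) + gcd(25,4) + gcd(11,59) + gcd(13,22) = 1+1+2+1+1+1+1 = 8.

8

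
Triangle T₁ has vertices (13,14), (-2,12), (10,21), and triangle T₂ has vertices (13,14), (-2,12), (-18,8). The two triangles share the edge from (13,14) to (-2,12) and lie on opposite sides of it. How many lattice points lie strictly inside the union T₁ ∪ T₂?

66

The union is the simple quadrilateral with vertices (13,14), (10,21), (-2,12), (-18,8) in order.
By the shoelace formula, twice the signed area is |[13·21 − 10·14] + [10·12 − (-2)·21] + [(-2)·8 − (-18)·12] + [(-18)·14 − 13·8]| = 139, so the area is 69.5.
Summing gcd(|Δx|,|Δy|) over the edges gives the boundary count: gcd(3,7) + gcd(12,9) + gcd(16,4) + gcd(31,6) = 1+3+4+1 = 9.
By Pick's theorem I = A − B/2 + 1 = 69.5 − 9/2 + 1 = 66.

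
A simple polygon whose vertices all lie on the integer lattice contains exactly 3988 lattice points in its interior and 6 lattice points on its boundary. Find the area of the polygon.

3990

Pick's theorem states A = I + B/2 − 1, so A = 3988 + 6/2 − 1 = 3990.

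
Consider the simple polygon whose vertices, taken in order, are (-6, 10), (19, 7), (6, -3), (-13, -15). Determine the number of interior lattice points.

339

Using the shoelace formula, 2A = |[(-6)·7 − 19·10] + [19·(-3) − 6·7] + [6·(-15) − (-13)·(-3)] + [(-13)·10 − (-6)·(-15)]| = 680, so the area is 340.
Along each edge there are gcd(|Δx|,|Δy|)+1 lattice points, so counting each shared vertex once the boundary has gcd(25,3) + gcd(13,10) + gcd(19,12) + gcd(7,25) = 1+1+1+1 = 4.
By Pick's theorem A = I + B/2 − 1, so I = 340 − 4/2 + 1 = 339.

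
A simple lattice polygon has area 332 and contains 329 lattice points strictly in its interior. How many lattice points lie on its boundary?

8

Pick's theorem gives A = I + B/2 − 1, so B = 2(A − I + 1) = 2(332 − 329 + 1) = 8.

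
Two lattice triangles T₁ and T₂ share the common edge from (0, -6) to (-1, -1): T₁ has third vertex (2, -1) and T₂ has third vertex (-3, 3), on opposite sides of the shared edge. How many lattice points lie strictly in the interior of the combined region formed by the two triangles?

The union is the simple quadrilateral with vertices (0, -6), (2, -1), (-1, -1), (-3, 3) in order.
By the shoelace formula, twice the signed area is |[0·(-1) − 2·(-6)] + [2·(-1) − (-1)·(-1)] + [(-1)·3 − (-3)·(-1)] + [(-3)·(-6) − 0·3]| = 21, so the area is 21/2.
Along each edge there are gcd(|Δx|,|Δy|)+1 lattice points, so counting each shared vertex once the boundary has gcd(2,5) + gcd(3,0) + gcd(2,4) + gcd(3,9) = 1+3+2+3 = 9.
By Pick's theorem I = A − B/2 + 1 = 21/2 − 9/2 + 1 = 7.

7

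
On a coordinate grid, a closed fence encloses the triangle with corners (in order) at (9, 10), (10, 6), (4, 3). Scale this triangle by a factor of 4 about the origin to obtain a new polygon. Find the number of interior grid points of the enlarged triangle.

207

By the shoelace formula, twice the signed area is |(9·6 − 10·10) + (10·3 − 4·6) + (4·10 − 9·3)| = 27, so the area is 13.5.
Along each edge there are gcd(|Δx|,|Δy|)+1 lattice points, so counting each shared vertex once the boundary has gcd(1,4) + gcd(6,3) + gcd(5,7) = 1+3+1 = 5.
Scaling by 4 multiplies the area by 4² = 16 (so the new area is 216) and multiplies the boundary lattice-point count by 4, giving 20.
By Pick's theorem, the interior count of the dilated polygon is 216 − 20/2 + 1 = 207.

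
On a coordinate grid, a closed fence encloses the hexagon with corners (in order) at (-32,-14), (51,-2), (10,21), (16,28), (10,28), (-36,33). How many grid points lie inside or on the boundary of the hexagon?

2446

By the shoelace formula, twice the signed area is |((-32)·(-2) − 51·(-14)) + (51·21 − 10·(-2)) + (10·28 − 16·21) + (16·28 − 10·28) + (10·33 − (-36)·28) + ((-36)·(-14) − (-32)·33)| = 4879, so the area is 2439.5.
The number of boundary lattice points is Σ gcd(|Δx|,|Δy|) = gcd(83,12) + gcd(41,23) + gcd(6,7) + gcd(6,0) + gcd(46,5) + gcd(4,47) = 1+1+1+6+1+1 = 11.
Pick's theorem gives I = A − B/2 + 1 = 2439.5 − 11/2 + 1 = 2435, so the closed region contains I + B = 2435 + 11 = 2446 lattice points.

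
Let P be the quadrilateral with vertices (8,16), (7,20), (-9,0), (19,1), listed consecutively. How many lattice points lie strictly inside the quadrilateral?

The shoelace formula gives twice the area as |(8·20 − 7·16) + (7·0 − (-9)·20) + ((-9)·1 − 19·0) + (19·16 − 8·1)| = 515, so the area is 257.5.
Along each edge there are gcd(|Δx|,|Δy|)+1 lattice points, so counting each shared vertex once the boundary has gcd(1,4) + gcd(16,20) + gcd(28,1) + gcd(11,15) = 1+4+1+1 = 7.
By Pick's theorem A = I + B/2 − 1, so I = 257.5 − 7/2 + 1 = 255.

255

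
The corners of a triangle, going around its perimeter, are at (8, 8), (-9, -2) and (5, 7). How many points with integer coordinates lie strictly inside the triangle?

6

Using the shoelace formula, 2A = |(8·(-2) − (-9)·8) + ((-9)·7 − 5·(-2)) + (5·8 − 8·7)| = 13, so the area is 6.5.
Along each edge there are gcd(|Δx|,|Δy|)+1 lattice points, so counting each shared vertex once the boundary has gcd(17,10) + gcd(14,9) + gcd(3,1) = 1+1+1 = 3.
Pick's theorem gives I = A − B/2 + 1 = 6.5 − 3/2 + 1 = 6.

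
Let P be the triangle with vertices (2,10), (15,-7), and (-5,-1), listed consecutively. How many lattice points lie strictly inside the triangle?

130

The shoelace formula gives twice the area as |[2·(-7) − 15·10] + [15·(-1) − (-5)·(-7)] + [(-5)·10 − 2·(-1)]| = 262, so the area is 131.
Summing gcd(|Δx|,|Δy|) over the edges gives the boundary count: gcd(13,17) + gcd(20,6) + gcd(7,11) = 1+2+1 = 4.
Pick's theorem gives I = A − B/2 + 1 = 131 − 4/2 + 1 = 130.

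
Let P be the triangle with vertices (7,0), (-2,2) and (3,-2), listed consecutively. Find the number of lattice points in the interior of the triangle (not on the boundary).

Using the shoelace formula, 2A = |(7·2 − (-2)·0) + ((-2)·(-2) − 3·2) + (3·0 − 7·(-2))| = 26, so the area is 13.
The number of boundary lattice points is Σ gcd(|Δx|,|Δy|) = gcd(9,2) + gcd(5,4) + gcd(4,2) = 1+1+2 = 4.
By Pick's theorem A = I + B/2 − 1, so I = 13 − 4/2 + 1 = 12.

12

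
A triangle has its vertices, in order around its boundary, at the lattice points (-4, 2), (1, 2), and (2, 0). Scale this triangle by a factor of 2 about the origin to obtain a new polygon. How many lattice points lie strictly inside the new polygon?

13

By the shoelace formula, twice the signed area is |((-4)·2 − 1·2) + (1·0 − 2·2) + (2·2 − (-4)·0)| = 10, so the area is 5.
Along each edge there are gcd(|Δx|,|Δy|)+1 lattice points, so counting each shared vertex once the boundary has gcd(5,0) + gcd(1,2) + gcd(6,2) = 5+1+2 = 8.
Scaling by 2 multiplies the area by 2² = 4 (so the new area is 20) and multiplies the boundary lattice-point count by 2, giving 16.
By Pick's theorem, the interior count of the dilated polygon is 20 − 16/2 + 1 = 13.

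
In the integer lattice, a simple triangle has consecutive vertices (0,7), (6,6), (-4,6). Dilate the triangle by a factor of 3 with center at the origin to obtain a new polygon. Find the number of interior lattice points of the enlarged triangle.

28

Using the shoelace formula, 2A = |[0·6 − 6·7] + [6·6 − (-4)·6] + [(-4)·7 − 0·6]| = 10, so the area is 5.
The number of boundary lattice points is Σ gcd(|Δx|,|Δy|) = gcd(6,1) + gcd(10,0) + gcd(4,1) = 1+10+1 = 12.
Scaling by 3 multiplies the area by 3² = 9 (so the new area is 45) and multiplies the boundary lattice-point count by 3, giving 36.
By Pick's theorem, the interior count of the dilated polygon is 45 − 36/2 + 1 = 28.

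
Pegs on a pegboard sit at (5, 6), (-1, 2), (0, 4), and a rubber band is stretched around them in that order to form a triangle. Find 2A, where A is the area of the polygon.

Using the shoelace formula, 2A = |[5·2 − (-1)·6] + [(-1)·4 − 0·2] + [0·6 − 5·4]| = 8, so the area is 4.

8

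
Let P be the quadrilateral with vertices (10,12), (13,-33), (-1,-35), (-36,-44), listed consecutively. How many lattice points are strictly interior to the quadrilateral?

1088

Using the shoelace formula, 2A = |[10·(-33) − 13·12] + [13·(-35) − (-1)·(-33)] + [(-1)·(-44) − (-36)·(-35)] + [(-36)·12 − 10·(-44)]| = 2182, so the area is 1091.
Summing gcd(|Δx|,|Δy|) over the edges gives the boundary count: gcd(3,45) + gcd(14,2) + gcd(35,9) + gcd(46,56) = 3+2+1+2 = 8.
By Pick's theorem A = I + B/2 − 1, so I = 1091 − 8/2 + 1 = 1088.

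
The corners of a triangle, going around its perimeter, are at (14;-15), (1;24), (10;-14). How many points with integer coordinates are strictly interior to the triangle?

The shoelace formula gives twice the area as |[14·24 − 1·(-15)] + [1·(-14) − 10·24] + [10·(-15) − 14·(-14)]| = 143, so the area is 71.5.
Summing gcd(|Δx|,|Δy|) over the edges gives the boundary count: gcd(13,39) + gcd(9,38) + gcd(4,1) = 13+1+1 = 15.
Pick's theorem gives I = A − B/2 + 1 = 71.5 − 15/2 + 1 = 65.

65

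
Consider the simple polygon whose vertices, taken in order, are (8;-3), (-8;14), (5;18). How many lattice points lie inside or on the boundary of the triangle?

146

The shoelace formula gives twice the area as |[8·14 − (-8)·(-3)] + [(-8)·18 − 5·14] + [5·(-3) − 8·18]| = 285, so the area is 142.5.
Summing gcd(|Δx|,|Δy|) over the edges gives the boundary count: gcd(16,17) + gcd(13,4) + gcd(3,21) = 1+1+3 = 5.
Pick's theorem gives I = A − B/2 + 1 = 142.5 − 5/2 + 1 = 141, so the closed region contains I + B = 141 + 5 = 146 lattice points.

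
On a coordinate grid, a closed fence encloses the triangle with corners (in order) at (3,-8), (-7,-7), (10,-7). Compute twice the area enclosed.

The shoelace formula gives twice the area as |[3·(-7) − (-7)·(-8)] + [(-7)·(-7) − 10·(-7)] + [10·(-8) − 3·(-7)]| = 17, so the area is 8.5.

17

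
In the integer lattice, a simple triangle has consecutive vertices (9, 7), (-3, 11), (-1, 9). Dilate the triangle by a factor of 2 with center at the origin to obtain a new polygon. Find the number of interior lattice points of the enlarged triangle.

Using the shoelace formula, 2A = |[9·11 − (-3)·7] + [(-3)·9 − (-1)·11] + [(-1)·7 − 9·9]| = 16, so the area is 8.
Summing gcd(|Δx|,|Δy|) over the edges gives the boundary count: gcd(12,4) + gcd(2,2) + gcd(10,2) = 4+2+2 = 8.
Scaling by 2 multiplies the area by 2² = 4 (so the new area is 32) and multiplies the boundary lattice-point count by 2, giving 16.
By Pick's theorem, the interior count of the dilated polygon is 32 − 16/2 + 1 = 25.

25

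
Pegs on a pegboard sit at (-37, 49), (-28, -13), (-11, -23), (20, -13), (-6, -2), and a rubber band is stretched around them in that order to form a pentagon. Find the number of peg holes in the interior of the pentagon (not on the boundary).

1234

By the shoelace formula, twice the signed area is |[(-37)·(-13) − (-28)·49] + [(-28)·(-23) − (-11)·(-13)] + [(-11)·(-13) − 20·(-23)] + [20·(-2) − (-6)·(-13)] + [(-6)·49 − (-37)·(-2)]| = 2471, so the area is 1235.5.
Along each edge there are gcd(|Δx|,|Δy|)+1 lattice points, so counting each shared vertex once the boundary has gcd(9,62) + gcd(17,10) + gcd(31,10) + gcd(26,11) + gcd(31,51) = 1+1+1+1+1 = 5.
By Pick's theorem A = I + B/2 − 1, so I = 1235.5 − 5/2 + 1 = 1234.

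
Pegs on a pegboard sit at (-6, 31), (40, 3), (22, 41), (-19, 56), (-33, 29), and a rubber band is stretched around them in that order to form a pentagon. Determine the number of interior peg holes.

Using the shoelace formula, 2A = |((-6)·3 − 40·31) + (40·41 − 22·3) + (22·56 − (-19)·41) + ((-19)·29 − (-33)·56) + ((-33)·31 − (-6)·29)| = 2775, so the area is 2775/2.
Along each edge there are gcd(|Δx|,|Δy|)+1 lattice points, so counting each shared vertex once the boundary has gcd(46,28) + gcd(18,38) + gcd(41,15) + gcd(14,27) + gcd(27,2) = 2+2+1+1+1 = 7.
Pick's theorem gives I = A − B/2 + 1 = 2775/2 − 7/2 + 1 = 1385.

1385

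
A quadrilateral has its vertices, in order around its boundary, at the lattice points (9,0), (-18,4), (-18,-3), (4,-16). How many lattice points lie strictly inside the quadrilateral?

By the shoelace formula, twice the signed area is |[9·4 − (-18)·0] + [(-18)·(-3) − (-18)·4] + [(-18)·(-16) − 4·(-3)] + [4·0 − 9·(-16)]| = 606, so the area is 303.
Summing gcd(|Δx|,|Δy|) over the edges gives the boundary count: gcd(27,4) + gcd(0,7) + gcd(22,13) + gcd(5,16) = 1+7+1+1 = 10.
By Pick's theorem A = I + B/2 − 1, so I = 303 − 10/2 + 1 = 299.

299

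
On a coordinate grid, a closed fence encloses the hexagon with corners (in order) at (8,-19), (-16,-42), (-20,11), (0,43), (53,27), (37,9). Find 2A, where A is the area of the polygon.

6092

The shoelace formula gives twice the area as |[8·(-42) − (-16)·(-19)] + [(-16)·11 − (-20)·(-42)] + [(-20)·43 − 0·11] + [0·27 − 53·43] + [53·9 − 37·27] + [37·(-19) − 8·9]| = 6092, so the area is 3046.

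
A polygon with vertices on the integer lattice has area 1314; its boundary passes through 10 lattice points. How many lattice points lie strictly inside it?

1310

From Pick's theorem, I = A − B/2 + 1 = 1314 − 10/2 + 1 = 1310.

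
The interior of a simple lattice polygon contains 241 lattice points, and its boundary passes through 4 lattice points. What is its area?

Pick's theorem states A = I + B/2 − 1, so A = 241 + 4/2 − 1 = 242.

242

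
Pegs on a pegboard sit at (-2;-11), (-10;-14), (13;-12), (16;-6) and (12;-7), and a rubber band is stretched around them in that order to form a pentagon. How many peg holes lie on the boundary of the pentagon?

8

The number of boundary lattice points is Σ gcd(|Δx|,|Δy|) = gcd(8,3) + gcd(23,2) + gcd(3,6) + gcd(4,1) + gcd(14,4) = 1+1+3+1+2 = 8.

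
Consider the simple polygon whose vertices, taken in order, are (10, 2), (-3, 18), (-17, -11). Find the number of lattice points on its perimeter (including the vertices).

The number of boundary lattice points is Σ gcd(|Δx|,|Δy|) = gcd(13,16) + gcd(14,29) + gcd(27,13) = 1+1+1 = 3.

3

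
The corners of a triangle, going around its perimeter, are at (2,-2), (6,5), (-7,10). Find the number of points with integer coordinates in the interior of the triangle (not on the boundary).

54

Using the shoelace formula, 2A = |[2·5 − 6·(-2)] + [6·10 − (-7)·5] + [(-7)·(-2) − 2·10]| = 111, so the area is 111/2.
The number of boundary lattice points is Σ gcd(|Δx|,|Δy|) = gcd(4,7) + gcd(13,5) + gcd(9,12) = 1+1+3 = 5.
Pick's theorem gives I = A − B/2 + 1 = 111/2 − 5/2 + 1 = 54.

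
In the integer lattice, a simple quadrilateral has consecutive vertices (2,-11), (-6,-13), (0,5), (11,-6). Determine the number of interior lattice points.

By the shoelace formula, twice the signed area is |[2·(-13) − (-6)·(-11)] + [(-6)·5 − 0·(-13)] + [0·(-6) − 11·5] + [11·(-11) − 2·(-6)]| = 286, so the area is 143.
Along each edge there are gcd(|Δx|,|Δy|)+1 lattice points, so counting each shared vertex once the boundary has gcd(8,2) + gcd(6,18) + gcd(11,11) + gcd(9,5) = 2+6+11+1 = 20.
By Pick's theorem A = I + B/2 − 1, so I = 143 − 20/2 + 1 = 134.

134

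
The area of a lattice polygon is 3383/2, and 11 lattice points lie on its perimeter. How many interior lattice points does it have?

1687

Pick's theorem A = I + B/2 − 1 rearranges to I = A − B/2 + 1 = 3383/2 − 11/2 + 1 = 1687.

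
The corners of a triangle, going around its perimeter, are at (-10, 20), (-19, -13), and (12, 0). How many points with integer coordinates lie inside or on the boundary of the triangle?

457

The shoelace formula gives twice the area as |[(-10)·(-13) − (-19)·20] + [(-19)·0 − 12·(-13)] + [12·20 − (-10)·0]| = 906, so the area is 453.
The number of boundary lattice points is Σ gcd(|Δx|,|Δy|) = gcd(9,33) + gcd(31,13) + gcd(22,20) = 3+1+2 = 6.
Pick's theorem gives I = A − B/2 + 1 = 453 − 6/2 + 1 = 451, so the closed region contains I + B = 451 + 6 = 457 lattice points.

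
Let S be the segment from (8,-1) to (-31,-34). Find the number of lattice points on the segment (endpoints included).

4

The number of lattice points on a segment between lattice points is gcd(|Δx|,|Δy|) + 1 = gcd(39,33) + 1 = 3 + 1 = 4.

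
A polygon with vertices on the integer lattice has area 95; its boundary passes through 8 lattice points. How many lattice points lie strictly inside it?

Pick's theorem A = I + B/2 − 1 rearranges to I = A − B/2 + 1 = 95 − 8/2 + 1 = 92.

92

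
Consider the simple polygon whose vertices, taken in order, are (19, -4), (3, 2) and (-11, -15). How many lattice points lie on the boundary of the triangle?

4

Along each edge there are gcd(|Δx|,|Δy|)+1 lattice points, so counting each shared vertex once the boundary has gcd(16,6) + gcd(14,17) + gcd(30,11) = 2+1+1 = 4.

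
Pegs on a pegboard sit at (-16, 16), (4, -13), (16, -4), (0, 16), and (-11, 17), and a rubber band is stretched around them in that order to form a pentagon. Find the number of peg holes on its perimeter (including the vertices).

Summing gcd(|Δx|,|Δy|) over the edges gives the boundary count: gcd(20,29) + gcd(12,9) + gcd(16,20) + gcd(11,1) + gcd(5,1) = 1+3+4+1+1 = 10.

10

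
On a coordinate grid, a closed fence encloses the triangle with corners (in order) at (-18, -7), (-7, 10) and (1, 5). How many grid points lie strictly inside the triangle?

The shoelace formula gives twice the area as |[(-18)·10 − (-7)·(-7)] + [(-7)·5 − 1·10] + [1·(-7) − (-18)·5]| = 191, so the area is 191/2.
Summing gcd(|Δx|,|Δy|) over the edges gives the boundary count: gcd(11,17) + gcd(8,5) + gcd(19,12) = 1+1+1 = 3.
By Pick's theorem A = I + B/2 − 1, so I = 191/2 − 3/2 + 1 = 95.

95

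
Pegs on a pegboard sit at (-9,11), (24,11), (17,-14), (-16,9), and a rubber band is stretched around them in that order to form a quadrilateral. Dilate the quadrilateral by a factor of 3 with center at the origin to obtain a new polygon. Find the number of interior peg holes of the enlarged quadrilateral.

The shoelace formula gives twice the area as |[(-9)·11 − 24·11] + [24·(-14) − 17·11] + [17·9 − (-16)·(-14)] + [(-16)·11 − (-9)·9]| = 1052, so the area is 526.
Summing gcd(|Δx|,|Δy|) over the edges gives the boundary count: gcd(33,0) + gcd(7,25) + gcd(33,23) + gcd(7,2) = 33+1+1+1 = 36.
Scaling by 3 multiplies the area by 3² = 9 (so the new area is 4734) and multiplies the boundary lattice-point count by 3, giving 108.
By Pick's theorem, the interior count of the dilated polygon is 4734 − 108/2 + 1 = 4681.

4681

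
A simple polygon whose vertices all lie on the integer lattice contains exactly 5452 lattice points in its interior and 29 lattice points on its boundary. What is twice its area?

By Pick's theorem, A = I + B/2 − 1 = 5452 + 29/2 − 1 = 10931/2.
Hence 2A = 10931.

10931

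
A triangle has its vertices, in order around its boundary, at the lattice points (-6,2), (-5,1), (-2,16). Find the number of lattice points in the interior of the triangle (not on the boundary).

Using the shoelace formula, 2A = |((-6)·1 − (-5)·2) + ((-5)·16 − (-2)·1) + ((-2)·2 − (-6)·16)| = 18, so the area is 9.
Summing gcd(|Δx|,|Δy|) over the edges gives the boundary count: gcd(1,1) + gcd(3,15) + gcd(4,14) = 1+3+2 = 6.
By Pick's theorem A = I + B/2 − 1, so I = 9 − 6/2 + 1 = 7.

7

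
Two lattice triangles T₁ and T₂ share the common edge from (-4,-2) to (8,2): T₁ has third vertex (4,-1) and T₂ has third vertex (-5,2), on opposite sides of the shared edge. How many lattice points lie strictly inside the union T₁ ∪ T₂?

The union is the simple quadrilateral with vertices (-4,-2), (4,-1), (8,2), (-5,2) in order.
The shoelace formula gives twice the area as |((-4)·(-1) − 4·(-2)) + (4·2 − 8·(-1)) + (8·2 − (-5)·2) + ((-5)·(-2) − (-4)·2)| = 72, so the area is 36.
The number of boundary lattice points is Σ gcd(|Δx|,|Δy|) = gcd(8,1) + gcd(4,3) + gcd(13,0) + gcd(1,4) = 1+1+13+1 = 16.
By Pick's theorem I = A − B/2 + 1 = 36 − 16/2 + 1 = 29.

29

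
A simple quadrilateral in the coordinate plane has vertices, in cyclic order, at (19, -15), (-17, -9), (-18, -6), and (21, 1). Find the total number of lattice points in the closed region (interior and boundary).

The shoelace formula gives twice the area as |(19·(-9) − (-17)·(-15)) + ((-17)·(-6) − (-18)·(-9)) + ((-18)·1 − 21·(-6)) + (21·(-15) − 19·1)| = 712, so the area is 356.
The number of boundary lattice points is Σ gcd(|Δx|,|Δy|) = gcd(36,6) + gcd(1,3) + gcd(39,7) + gcd(2,16) = 6+1+1+2 = 10.
Pick's theorem gives I = A − B/2 + 1 = 356 − 10/2 + 1 = 352, so the closed region contains I + B = 352 + 10 = 362 lattice points.

362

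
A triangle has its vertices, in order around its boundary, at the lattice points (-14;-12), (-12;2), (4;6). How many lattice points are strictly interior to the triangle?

By the shoelace formula, twice the signed area is |((-14)·2 − (-12)·(-12)) + ((-12)·6 − 4·2) + (4·(-12) − (-14)·6)| = 216, so the area is 108.
The number of boundary lattice points is Σ gcd(|Δx|,|Δy|) = gcd(2,14) + gcd(16,4) + gcd(18,18) = 2+4+18 = 24.
By Pick's theorem A = I + B/2 − 1, so I = 108 − 24/2 + 1 = 97.

97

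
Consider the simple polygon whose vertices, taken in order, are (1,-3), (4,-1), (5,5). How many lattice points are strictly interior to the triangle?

Using the shoelace formula, 2A = |(1·(-1) − 4·(-3)) + (4·5 − 5·(-1)) + (5·(-3) − 1·5)| = 16, so the area is 8.
Summing gcd(|Δx|,|Δy|) over the edges gives the boundary count: gcd(3,2) + gcd(1,6) + gcd(4,8) = 1+1+4 = 6.
Pick's theorem gives I = A − B/2 + 1 = 8 − 6/2 + 1 = 6.

6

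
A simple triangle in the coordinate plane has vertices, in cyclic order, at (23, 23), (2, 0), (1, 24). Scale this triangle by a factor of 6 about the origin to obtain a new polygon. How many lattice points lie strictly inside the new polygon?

By the shoelace formula, twice the signed area is |(23·0 − 2·23) + (2·24 − 1·0) + (1·23 − 23·24)| = 527, so the area is 527/2.
Summing gcd(|Δx|,|Δy|) over the edges gives the boundary count: gcd(21,23) + gcd(1,24) + gcd(22,1) = 1+1+1 = 3.
Scaling by 6 multiplies the area by 6² = 36 (so the new area is 9486) and multiplies the boundary lattice-point count by 6, giving 18.
By Pick's theorem, the interior count of the dilated polygon is 9486 − 18/2 + 1 = 9478.

9478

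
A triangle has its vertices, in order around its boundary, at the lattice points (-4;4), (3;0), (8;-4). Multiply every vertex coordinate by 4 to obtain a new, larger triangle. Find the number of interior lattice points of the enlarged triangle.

53

The shoelace formula gives twice the area as |((-4)·0 − 3·4) + (3·(-4) − 8·0) + (8·4 − (-4)·(-4))| = 8, so the area is 4.
Summing gcd(|Δx|,|Δy|) over the edges gives the boundary count: gcd(7,4) + gcd(5,4) + gcd(12,8) = 1+1+4 = 6.
Scaling by 4 multiplies the area by 4² = 16 (so the new area is 64) and multiplies the boundary lattice-point count by 4, giving 24.
By Pick's theorem, the interior count of the dilated polygon is 64 − 24/2 + 1 = 53.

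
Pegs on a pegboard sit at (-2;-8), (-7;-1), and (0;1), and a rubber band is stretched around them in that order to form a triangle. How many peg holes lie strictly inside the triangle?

29

The shoelace formula gives twice the area as |[(-2)·(-1) − (-7)·(-8)] + [(-7)·1 − 0·(-1)] + [0·(-8) − (-2)·1]| = 59, so the area is 59/2.
Summing gcd(|Δx|,|Δy|) over the edges gives the boundary count: gcd(5,7) + gcd(7,2) + gcd(2,9) = 1+1+1 = 3.
By Pick's theorem A = I + B/2 − 1, so I = 59/2 − 3/2 + 1 = 29.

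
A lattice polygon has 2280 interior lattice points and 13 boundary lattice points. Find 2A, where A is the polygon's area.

4571

Pick's theorem states A = I + B/2 − 1, so A = 2280 + 13/2 − 1 = 4571/2.
Hence 2A = 4571.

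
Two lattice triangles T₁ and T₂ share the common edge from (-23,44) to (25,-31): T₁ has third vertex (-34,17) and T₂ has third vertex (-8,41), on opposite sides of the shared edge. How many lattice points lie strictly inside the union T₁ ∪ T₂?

The union is the simple quadrilateral with vertices (-23,44), (-34,17), (25,-31), (-8,41) in order.
Using the shoelace formula, 2A = |((-23)·17 − (-34)·44) + ((-34)·(-31) − 25·17) + (25·41 − (-8)·(-31)) + ((-8)·44 − (-23)·41)| = 3102, so the area is 1551.
The number of boundary lattice points is Σ gcd(|Δx|,|Δy|) = gcd(11,27) + gcd(59,48) + gcd(33,72) + gcd(15,3) = 1+1+3+3 = 8.
By Pick's theorem I = A − B/2 + 1 = 1551 − 8/2 + 1 = 1548.

1548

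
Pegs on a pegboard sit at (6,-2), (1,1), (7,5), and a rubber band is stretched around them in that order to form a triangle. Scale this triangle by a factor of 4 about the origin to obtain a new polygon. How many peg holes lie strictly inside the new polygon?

Using the shoelace formula, 2A = |[6·1 − 1·(-2)] + [1·5 − 7·1] + [7·(-2) − 6·5]| = 38, so the area is 19.
Along each edge there are gcd(|Δx|,|Δy|)+1 lattice points, so counting each shared vertex once the boundary has gcd(5,3) + gcd(6,4) + gcd(1,7) = 1+2+1 = 4.
Scaling by 4 multiplies the area by 4² = 16 (so the new area is 304) and multiplies the boundary lattice-point count by 4, giving 16.
By Pick's theorem, the interior count of the dilated polygon is 304 − 16/2 + 1 = 297.

297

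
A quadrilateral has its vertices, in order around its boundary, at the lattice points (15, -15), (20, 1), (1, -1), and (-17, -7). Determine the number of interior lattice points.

308

The shoelace formula gives twice the area as |[15·1 − 20·(-15)] + [20·(-1) − 1·1] + [1·(-7) − (-17)·(-1)] + [(-17)·(-15) − 15·(-7)]| = 630, so the area is 315.
Summing gcd(|Δx|,|Δy|) over the edges gives the boundary count: gcd(5,16) + gcd(19,2) + gcd(18,6) + gcd(32,8) = 1+1+6+8 = 16.
Pick's theorem gives I = A − B/2 + 1 = 315 − 16/2 + 1 = 308.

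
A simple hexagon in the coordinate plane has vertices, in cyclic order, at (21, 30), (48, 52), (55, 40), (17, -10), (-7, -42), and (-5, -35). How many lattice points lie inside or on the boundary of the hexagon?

1355

By the shoelace formula, twice the signed area is |(21·52 − 48·30) + (48·40 − 55·52) + (55·(-10) − 17·40) + (17·(-42) − (-7)·(-10)) + ((-7)·(-35) − (-5)·(-42)) + ((-5)·30 − 21·(-35))| = 2682, so the area is 1341.
The number of boundary lattice points is Σ gcd(|Δx|,|Δy|) = gcd(27,22) + gcd(7,12) + gcd(38,50) + gcd(24,32) + gcd(2,7) + gcd(26,65) = 1+1+2+8+1+13 = 26.
Pick's theorem gives I = A − B/2 + 1 = 1341 − 26/2 + 1 = 1329, so the closed region contains I + B = 1329 + 26 = 1355 lattice points.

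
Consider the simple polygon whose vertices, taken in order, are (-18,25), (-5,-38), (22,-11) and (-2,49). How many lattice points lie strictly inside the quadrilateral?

By the shoelace formula, twice the signed area is |[(-18)·(-38) − (-5)·25] + [(-5)·(-11) − 22·(-38)] + [22·49 − (-2)·(-11)] + [(-2)·25 − (-18)·49]| = 3588, so the area is 1794.
Along each edge there are gcd(|Δx|,|Δy|)+1 lattice points, so counting each shared vertex once the boundary has gcd(13,63) + gcd(27,27) + gcd(24,60) + gcd(16,24) = 1+27+12+8 = 48.
By Pick's theorem A = I + B/2 − 1, so I = 1794 − 48/2 + 1 = 1771.

1771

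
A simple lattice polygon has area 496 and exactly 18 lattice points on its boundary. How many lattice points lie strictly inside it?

From Pick's theorem, I = A − B/2 + 1 = 496 − 18/2 + 1 = 488.

488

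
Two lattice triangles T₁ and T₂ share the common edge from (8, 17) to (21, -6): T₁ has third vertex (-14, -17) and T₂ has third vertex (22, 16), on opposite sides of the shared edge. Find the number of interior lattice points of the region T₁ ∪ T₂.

627

The union is the simple quadrilateral with vertices (8, 17), (-14, -17), (21, -6), (22, 16) in order.
The shoelace formula gives twice the area as |(8·(-17) − (-14)·17) + ((-14)·(-6) − 21·(-17)) + (21·16 − 22·(-6)) + (22·17 − 8·16)| = 1257, so the area is 1257/2.
Along each edge there are gcd(|Δx|,|Δy|)+1 lattice points, so counting each shared vertex once the boundary has gcd(22,34) + gcd(35,11) + gcd(1,22) + gcd(14,1) = 2+1+1+1 = 5.
By Pick's theorem I = A − B/2 + 1 = 1257/2 − 5/2 + 1 = 627.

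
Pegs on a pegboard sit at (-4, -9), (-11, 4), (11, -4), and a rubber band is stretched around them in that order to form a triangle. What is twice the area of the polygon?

Using the shoelace formula, 2A = |((-4)·4 − (-11)·(-9)) + ((-11)·(-4) − 11·4) + (11·(-9) − (-4)·(-4))| = 230, so the area is 115.

230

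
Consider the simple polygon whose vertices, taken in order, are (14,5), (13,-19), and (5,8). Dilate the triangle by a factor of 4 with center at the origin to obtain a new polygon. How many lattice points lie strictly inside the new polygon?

1743

Using the shoelace formula, 2A = |(14·(-19) − 13·5) + (13·8 − 5·(-19)) + (5·5 − 14·8)| = 219, so the area is 109.5.
Along each edge there are gcd(|Δx|,|Δy|)+1 lattice points, so counting each shared vertex once the boundary has gcd(1,24) + gcd(8,27) + gcd(9,3) = 1+1+3 = 5.
Scaling by 4 multiplies the area by 4² = 16 (so the new area is 1752) and multiplies the boundary lattice-point count by 4, giving 20.
By Pick's theorem, the interior count of the dilated polygon is 1752 − 20/2 + 1 = 1743.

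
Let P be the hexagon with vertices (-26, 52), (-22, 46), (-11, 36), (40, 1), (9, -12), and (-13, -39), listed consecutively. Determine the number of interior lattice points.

By the shoelace formula, twice the signed area is |((-26)·46 − (-22)·52) + ((-22)·36 − (-11)·46) + ((-11)·1 − 40·36) + (40·(-12) − 9·1) + (9·(-39) − (-13)·(-12)) + ((-13)·52 − (-26)·(-39))| = 4475, so the area is 2237.5.
Summing gcd(|Δx|,|Δy|) over the edges gives the boundary count: gcd(4,6) + gcd(11,10) + gcd(51,35) + gcd(31,13) + gcd(22,27) + gcd(13,91) = 2+1+1+1+1+13 = 19.
By Pick's theorem A = I + B/2 − 1, so I = 2237.5 − 19/2 + 1 = 2229.

2229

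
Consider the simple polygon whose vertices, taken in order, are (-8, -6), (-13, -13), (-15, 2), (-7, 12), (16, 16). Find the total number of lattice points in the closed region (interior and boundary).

Using the shoelace formula, 2A = |((-8)·(-13) − (-13)·(-6)) + ((-13)·2 − (-15)·(-13)) + ((-15)·12 − (-7)·2) + ((-7)·16 − 16·12) + (16·(-6) − (-8)·16)| = 633, so the area is 633/2.
The number of boundary lattice points is Σ gcd(|Δx|,|Δy|) = gcd(5,7) + gcd(2,15) + gcd(8,10) + gcd(23,4) + gcd(24,22) = 1+1+2+1+2 = 7.
Pick's theorem gives I = A − B/2 + 1 = 633/2 − 7/2 + 1 = 314, so the closed region contains I + B = 314 + 7 = 321 lattice points.

321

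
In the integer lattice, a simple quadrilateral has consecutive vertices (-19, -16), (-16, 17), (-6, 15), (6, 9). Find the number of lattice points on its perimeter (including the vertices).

Along each edge there are gcd(|Δx|,|Δy|)+1 lattice points, so counting each shared vertex once the boundary has gcd(3,33) + gcd(10,2) + gcd(12,6) + gcd(25,25) = 3+2+6+25 = 36.

36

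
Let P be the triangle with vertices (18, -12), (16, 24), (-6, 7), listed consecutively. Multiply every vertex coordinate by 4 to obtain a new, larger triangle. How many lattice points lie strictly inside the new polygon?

The shoelace formula gives twice the area as |[18·24 − 16·(-12)] + [16·7 − (-6)·24] + [(-6)·(-12) − 18·7]| = 826, so the area is 413.
The number of boundary lattice points is Σ gcd(|Δx|,|Δy|) = gcd(2,36) + gcd(22,17) + gcd(24,19) = 2+1+1 = 4.
Scaling by 4 multiplies the area by 4² = 16 (so the new area is 6608) and multiplies the boundary lattice-point count by 4, giving 16.
By Pick's theorem, the interior count of the dilated polygon is 6608 − 16/2 + 1 = 6601.

6601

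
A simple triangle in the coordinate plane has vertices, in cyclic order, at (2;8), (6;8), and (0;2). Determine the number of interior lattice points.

Using the shoelace formula, 2A = |[2·8 − 6·8] + [6·2 − 0·8] + [0·8 − 2·2]| = 24, so the area is 12.
The number of boundary lattice points is Σ gcd(|Δx|,|Δy|) = gcd(4,0) + gcd(6,6) + gcd(2,6) = 4+6+2 = 12.
By Pick's theorem A = I + B/2 − 1, so I = 12 − 12/2 + 1 = 7.

7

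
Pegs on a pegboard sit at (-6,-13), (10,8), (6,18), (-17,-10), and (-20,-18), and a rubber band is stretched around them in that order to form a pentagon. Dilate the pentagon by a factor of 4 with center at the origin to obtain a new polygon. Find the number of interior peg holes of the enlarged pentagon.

5733

Using the shoelace formula, 2A = |((-6)·8 − 10·(-13)) + (10·18 − 6·8) + (6·(-10) − (-17)·18) + ((-17)·(-18) − (-20)·(-10)) + ((-20)·(-13) − (-6)·(-18))| = 718, so the area is 359.
Summing gcd(|Δx|,|Δy|) over the edges gives the boundary count: gcd(16,21) + gcd(4,10) + gcd(23,28) + gcd(3,8) + gcd(14,5) = 1+2+1+1+1 = 6.
Scaling by 4 multiplies the area by 4² = 16 (so the new area is 5744) and multiplies the boundary lattice-point count by 4, giving 24.
By Pick's theorem, the interior count of the dilated polygon is 5744 − 24/2 + 1 = 5733.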